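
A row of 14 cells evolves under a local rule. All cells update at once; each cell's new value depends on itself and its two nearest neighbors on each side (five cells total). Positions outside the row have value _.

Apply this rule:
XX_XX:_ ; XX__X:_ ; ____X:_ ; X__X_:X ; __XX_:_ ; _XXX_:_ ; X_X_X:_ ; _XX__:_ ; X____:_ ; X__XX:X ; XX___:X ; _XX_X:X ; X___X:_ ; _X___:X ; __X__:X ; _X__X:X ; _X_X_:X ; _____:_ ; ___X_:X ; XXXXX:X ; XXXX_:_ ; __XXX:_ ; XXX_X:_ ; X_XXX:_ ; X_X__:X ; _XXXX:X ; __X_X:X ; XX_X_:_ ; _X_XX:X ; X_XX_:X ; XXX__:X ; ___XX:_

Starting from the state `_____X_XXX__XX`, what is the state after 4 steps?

step 1: ____XXX__X_X__
step 2: ______X_XXXXX_
step 3: _____XXX_XX_XX
step 4: _________XX_X_

_________XX_X_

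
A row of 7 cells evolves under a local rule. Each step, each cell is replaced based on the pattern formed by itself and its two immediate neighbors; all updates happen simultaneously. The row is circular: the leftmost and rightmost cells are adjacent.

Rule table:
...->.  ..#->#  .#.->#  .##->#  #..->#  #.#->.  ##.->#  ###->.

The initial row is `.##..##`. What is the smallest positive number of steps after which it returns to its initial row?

3

.######
.#....#
.##..##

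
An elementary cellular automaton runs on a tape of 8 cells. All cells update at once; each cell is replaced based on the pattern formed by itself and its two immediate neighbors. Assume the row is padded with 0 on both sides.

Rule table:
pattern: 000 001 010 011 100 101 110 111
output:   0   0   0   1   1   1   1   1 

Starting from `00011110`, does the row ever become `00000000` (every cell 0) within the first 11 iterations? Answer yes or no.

no

iteration 1: 00011111
iteration 2: 00011111  (fixed point — unchanged through iteration 11)
iteration 11 is 00011111, still not uniform 0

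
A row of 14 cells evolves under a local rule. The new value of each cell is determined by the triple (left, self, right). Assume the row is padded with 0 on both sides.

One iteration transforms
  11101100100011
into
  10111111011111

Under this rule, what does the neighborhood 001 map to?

1

At position 7 the neighborhood is 001; the next row has 1 there.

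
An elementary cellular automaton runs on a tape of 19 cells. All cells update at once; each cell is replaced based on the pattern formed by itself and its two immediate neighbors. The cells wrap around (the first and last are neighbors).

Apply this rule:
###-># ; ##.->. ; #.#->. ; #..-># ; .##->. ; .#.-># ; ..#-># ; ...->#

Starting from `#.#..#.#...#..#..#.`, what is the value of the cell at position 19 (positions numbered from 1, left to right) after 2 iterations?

#.####.###########.
#..##...#########..
position 19 holds .

.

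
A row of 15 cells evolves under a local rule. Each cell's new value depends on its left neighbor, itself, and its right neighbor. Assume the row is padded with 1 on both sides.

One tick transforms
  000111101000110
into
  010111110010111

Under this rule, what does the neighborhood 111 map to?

1

At position 4 the neighborhood is 111; the next row has 1 there.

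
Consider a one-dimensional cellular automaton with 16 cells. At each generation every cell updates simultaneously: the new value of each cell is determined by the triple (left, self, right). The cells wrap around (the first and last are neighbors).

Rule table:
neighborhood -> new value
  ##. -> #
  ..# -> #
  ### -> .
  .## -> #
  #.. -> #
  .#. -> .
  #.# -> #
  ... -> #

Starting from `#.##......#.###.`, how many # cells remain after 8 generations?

generation 1: .#########.##.##
generation 2: ##.......#######
generation 3: .#########......
generation 4: ##.......#######  (repeats generation 2; period 2)
generation 8: ##.......#######
count of #: 9

9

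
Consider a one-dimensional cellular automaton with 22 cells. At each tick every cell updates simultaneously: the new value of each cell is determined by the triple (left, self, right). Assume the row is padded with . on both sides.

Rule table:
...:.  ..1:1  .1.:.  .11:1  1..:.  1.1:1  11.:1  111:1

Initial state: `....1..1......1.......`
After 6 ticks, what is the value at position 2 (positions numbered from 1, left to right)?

...1..1......1........
..1..1......1.........
.1..1......1..........
1..1......1...........
..1......1............
.1......1.............
position 2 holds 1

1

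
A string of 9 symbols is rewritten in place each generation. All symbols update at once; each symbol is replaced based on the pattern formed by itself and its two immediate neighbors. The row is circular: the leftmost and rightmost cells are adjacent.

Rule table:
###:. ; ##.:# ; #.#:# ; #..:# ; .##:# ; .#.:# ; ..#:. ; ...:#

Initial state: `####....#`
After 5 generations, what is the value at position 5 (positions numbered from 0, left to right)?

.

...####.#
##.#..###
.####.#..
.#..#####
###.#...#
position 5 holds .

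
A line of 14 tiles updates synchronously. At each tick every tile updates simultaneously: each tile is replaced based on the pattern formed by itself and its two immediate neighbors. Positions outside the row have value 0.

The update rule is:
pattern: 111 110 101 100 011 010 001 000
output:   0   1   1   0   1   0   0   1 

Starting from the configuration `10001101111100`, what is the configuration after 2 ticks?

00101111000101
10011001010010

10011001010010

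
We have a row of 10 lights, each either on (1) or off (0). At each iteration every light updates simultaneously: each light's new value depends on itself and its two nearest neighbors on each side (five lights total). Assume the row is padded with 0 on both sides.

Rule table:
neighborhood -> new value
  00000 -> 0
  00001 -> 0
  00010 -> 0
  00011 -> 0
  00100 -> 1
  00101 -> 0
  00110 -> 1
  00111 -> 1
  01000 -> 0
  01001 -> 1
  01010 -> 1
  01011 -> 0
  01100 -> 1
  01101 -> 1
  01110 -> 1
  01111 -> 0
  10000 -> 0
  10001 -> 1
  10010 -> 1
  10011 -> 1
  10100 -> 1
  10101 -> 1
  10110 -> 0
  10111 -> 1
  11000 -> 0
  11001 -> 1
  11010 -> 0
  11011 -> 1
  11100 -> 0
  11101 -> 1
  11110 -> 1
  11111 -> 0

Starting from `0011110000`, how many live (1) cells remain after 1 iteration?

2

iteration 1: 0010100000
count of 1: 2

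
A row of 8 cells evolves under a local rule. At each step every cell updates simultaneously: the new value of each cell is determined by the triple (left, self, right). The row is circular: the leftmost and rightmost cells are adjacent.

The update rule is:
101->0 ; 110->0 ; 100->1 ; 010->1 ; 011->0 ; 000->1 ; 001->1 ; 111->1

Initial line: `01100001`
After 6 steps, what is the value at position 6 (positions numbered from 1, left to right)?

1

step 1: 00011111
step 2: 11101110
step 3: 01000100
step 4: 11111111
step 5: 11111111  (fixed point — unchanged through step 6)
position 6 holds 1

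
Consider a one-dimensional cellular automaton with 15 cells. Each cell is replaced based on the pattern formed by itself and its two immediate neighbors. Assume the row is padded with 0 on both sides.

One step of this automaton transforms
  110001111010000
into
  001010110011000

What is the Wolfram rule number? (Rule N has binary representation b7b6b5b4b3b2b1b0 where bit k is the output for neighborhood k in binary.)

150

position 6: 111 → 1  (bit 7 = 1)
position 1: 110 → 0  (bit 6 = 0)
position 9: 101 → 0  (bit 5 = 0)
position 2: 100 → 1  (bit 4 = 1)
position 0: 011 → 0  (bit 3 = 0)
position 10: 010 → 1  (bit 2 = 1)
position 4: 001 → 1  (bit 1 = 1)
position 3: 000 → 0  (bit 0 = 0)
bits b7..b0 = 10010110 = 150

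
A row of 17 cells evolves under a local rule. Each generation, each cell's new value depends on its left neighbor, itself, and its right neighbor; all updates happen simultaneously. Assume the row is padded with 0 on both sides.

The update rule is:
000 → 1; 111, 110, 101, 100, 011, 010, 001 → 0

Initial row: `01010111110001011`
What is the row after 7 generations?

generation 1: 00000000000100000
generation 2: 11111111110001111
generation 3: 00000000000100000  (repeats generation 1; period 2)
generation 7: 00000000000100000

00000000000100000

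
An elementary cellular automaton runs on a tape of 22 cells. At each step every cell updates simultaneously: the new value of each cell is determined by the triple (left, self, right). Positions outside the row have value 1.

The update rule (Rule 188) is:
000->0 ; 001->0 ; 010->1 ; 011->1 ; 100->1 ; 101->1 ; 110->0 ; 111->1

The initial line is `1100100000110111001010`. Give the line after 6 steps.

1010110000101110101111
0111101000111101111111
1111011100111011111111
1110111010110111111111
1101110111101111111111
1011101111011111111111

1011101111011111111111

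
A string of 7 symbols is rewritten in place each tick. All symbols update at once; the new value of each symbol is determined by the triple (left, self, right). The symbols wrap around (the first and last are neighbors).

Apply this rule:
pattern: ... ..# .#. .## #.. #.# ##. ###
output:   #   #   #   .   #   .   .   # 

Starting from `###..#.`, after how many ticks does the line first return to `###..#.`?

.#.###.
##..#.#
#.###..
#..#.##
.###..#
..#.###
###..#.

7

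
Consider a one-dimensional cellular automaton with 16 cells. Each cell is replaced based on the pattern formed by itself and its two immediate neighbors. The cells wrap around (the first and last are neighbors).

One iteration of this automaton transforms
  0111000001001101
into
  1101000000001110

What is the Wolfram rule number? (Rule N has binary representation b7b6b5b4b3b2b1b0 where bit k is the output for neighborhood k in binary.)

position 2: 111 → 0  (bit 7 = 0)
position 3: 110 → 1  (bit 6 = 1)
position 0: 101 → 1  (bit 5 = 1)
position 4: 100 → 0  (bit 4 = 0)
position 1: 011 → 1  (bit 3 = 1)
position 9: 010 → 0  (bit 2 = 0)
position 8: 001 → 0  (bit 1 = 0)
position 5: 000 → 0  (bit 0 = 0)
bits b7..b0 = 01101000 = 104

104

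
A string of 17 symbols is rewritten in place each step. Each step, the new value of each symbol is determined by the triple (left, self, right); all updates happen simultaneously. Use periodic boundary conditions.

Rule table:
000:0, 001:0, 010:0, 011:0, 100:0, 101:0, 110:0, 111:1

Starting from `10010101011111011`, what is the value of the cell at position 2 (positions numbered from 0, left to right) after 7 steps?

0

step 1: 00000000001110001
step 2: 00000000000100000
step 3: 00000000000000000
step 4: 00000000000000000  (fixed point — unchanged through step 7)
position 2 holds 0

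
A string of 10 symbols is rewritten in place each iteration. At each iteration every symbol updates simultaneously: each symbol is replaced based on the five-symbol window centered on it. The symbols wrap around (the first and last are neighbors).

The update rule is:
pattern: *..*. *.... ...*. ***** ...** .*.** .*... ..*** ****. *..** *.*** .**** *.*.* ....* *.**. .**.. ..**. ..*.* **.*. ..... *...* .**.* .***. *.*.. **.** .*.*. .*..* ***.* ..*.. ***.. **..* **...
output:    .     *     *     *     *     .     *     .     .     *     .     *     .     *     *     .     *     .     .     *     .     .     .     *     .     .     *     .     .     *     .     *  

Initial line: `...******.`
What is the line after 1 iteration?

***.***.**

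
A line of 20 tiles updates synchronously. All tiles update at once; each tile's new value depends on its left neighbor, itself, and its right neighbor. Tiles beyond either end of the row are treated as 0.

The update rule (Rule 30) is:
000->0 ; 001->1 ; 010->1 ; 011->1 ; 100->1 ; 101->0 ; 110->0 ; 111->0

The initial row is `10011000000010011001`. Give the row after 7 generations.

10100010111011000110

11110100000111110111
10000110001100000100
11001101011010001110
10111001010011011001
10100111011110010111
10111100010001110100
10100010111011000110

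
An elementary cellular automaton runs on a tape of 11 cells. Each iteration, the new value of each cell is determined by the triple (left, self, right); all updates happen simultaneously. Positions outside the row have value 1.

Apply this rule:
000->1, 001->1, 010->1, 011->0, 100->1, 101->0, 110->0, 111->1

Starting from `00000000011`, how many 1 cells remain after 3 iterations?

iteration 1: 11111111101
iteration 2: 11111111000
iteration 3: 11111110111
count of 1: 10

10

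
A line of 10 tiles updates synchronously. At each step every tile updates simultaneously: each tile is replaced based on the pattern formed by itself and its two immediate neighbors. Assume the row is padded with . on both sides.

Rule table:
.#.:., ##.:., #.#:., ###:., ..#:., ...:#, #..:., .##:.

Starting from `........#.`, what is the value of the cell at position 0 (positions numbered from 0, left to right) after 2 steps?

.

#######...
........##
position 0 holds .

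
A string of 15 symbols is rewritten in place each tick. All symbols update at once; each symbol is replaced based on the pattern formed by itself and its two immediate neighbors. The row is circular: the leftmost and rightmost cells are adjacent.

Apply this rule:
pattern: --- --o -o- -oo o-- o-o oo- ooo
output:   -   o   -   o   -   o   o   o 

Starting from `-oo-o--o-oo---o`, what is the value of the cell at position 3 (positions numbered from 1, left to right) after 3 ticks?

oooo--o-ooo--o-
oooo-o-oooo-o-o
ooooo-oooooo-oo
position 3 holds o

o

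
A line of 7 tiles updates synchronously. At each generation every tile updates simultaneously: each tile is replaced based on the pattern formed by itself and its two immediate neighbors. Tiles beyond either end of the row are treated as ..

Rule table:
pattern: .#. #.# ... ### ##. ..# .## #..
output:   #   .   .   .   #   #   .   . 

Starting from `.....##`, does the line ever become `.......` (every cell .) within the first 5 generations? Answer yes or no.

no

generation 1: ....#.#
generation 2: ...##.#
generation 3: ..#.#.#
generation 4: .##.#.#
generation 5: #.#.#.#
generation 5 is #.#.#.#, still not uniform .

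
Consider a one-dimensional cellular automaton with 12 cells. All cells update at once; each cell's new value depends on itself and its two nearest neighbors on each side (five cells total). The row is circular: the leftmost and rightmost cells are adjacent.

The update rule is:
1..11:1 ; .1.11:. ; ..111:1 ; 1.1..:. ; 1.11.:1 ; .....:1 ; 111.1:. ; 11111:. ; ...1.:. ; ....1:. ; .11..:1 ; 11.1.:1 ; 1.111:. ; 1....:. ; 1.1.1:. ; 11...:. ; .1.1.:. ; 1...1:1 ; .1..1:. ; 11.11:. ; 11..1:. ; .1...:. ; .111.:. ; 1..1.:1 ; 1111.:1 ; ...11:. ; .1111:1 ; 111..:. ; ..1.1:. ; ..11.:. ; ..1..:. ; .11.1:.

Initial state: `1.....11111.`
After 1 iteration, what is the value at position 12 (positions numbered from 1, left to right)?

...1..11.1.1
position 12 holds 1

1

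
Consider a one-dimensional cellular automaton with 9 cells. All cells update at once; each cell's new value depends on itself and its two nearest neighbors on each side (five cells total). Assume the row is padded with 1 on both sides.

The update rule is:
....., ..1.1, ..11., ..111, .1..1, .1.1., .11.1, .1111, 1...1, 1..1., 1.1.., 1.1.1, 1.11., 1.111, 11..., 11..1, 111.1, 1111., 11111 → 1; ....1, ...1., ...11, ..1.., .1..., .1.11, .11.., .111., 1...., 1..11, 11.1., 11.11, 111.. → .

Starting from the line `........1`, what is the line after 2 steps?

1.1111..1
1.111.1.1

1.111.1.1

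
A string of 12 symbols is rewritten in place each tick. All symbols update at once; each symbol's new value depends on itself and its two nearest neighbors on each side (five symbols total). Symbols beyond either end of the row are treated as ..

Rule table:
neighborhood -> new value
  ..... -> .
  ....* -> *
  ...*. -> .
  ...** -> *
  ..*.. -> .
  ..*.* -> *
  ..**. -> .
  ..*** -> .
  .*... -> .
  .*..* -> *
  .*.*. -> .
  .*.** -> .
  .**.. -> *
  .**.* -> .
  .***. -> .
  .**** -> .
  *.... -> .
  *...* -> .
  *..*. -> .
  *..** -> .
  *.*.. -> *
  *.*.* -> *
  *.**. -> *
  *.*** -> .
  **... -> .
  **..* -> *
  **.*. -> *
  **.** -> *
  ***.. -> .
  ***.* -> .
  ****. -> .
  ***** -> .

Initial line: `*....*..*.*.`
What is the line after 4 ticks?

*.*.*.*.*.*.

tick 1: ...*..*.*.*.
tick 2: .*..*.*.*.*.
tick 3: ..*.*.*.*.*.
tick 4: *.*.*.*.*.*.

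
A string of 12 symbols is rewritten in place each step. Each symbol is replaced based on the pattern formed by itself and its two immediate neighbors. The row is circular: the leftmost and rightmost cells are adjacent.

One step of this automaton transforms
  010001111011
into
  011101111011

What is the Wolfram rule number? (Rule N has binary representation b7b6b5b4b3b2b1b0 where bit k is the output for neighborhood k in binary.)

221

position 6: 111 → 1  (bit 7 = 1)
position 8: 110 → 1  (bit 6 = 1)
position 0: 101 → 0  (bit 5 = 0)
position 2: 100 → 1  (bit 4 = 1)
position 5: 011 → 1  (bit 3 = 1)
position 1: 010 → 1  (bit 2 = 1)
position 4: 001 → 0  (bit 1 = 0)
position 3: 000 → 1  (bit 0 = 1)
bits b7..b0 = 11011101 = 221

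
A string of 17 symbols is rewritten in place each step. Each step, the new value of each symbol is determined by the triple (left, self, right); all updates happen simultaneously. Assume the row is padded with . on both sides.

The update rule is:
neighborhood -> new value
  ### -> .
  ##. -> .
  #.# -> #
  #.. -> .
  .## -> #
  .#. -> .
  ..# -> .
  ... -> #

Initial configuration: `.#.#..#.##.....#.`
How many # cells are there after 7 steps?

6

..#....##..###...
#...##.#...#...##
..#.#.#..#...#.#.
#..#.#.....#..#..
....#..###......#
###....#...####..
#...##...#.#....#
count of #: 6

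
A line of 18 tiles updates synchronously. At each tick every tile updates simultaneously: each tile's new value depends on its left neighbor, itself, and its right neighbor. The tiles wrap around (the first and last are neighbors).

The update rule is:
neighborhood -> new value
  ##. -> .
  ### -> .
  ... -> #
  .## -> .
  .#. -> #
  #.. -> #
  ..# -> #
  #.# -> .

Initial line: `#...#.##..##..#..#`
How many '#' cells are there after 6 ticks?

tick 1: .####...##..#####.
tick 2: #....###..##.....#
tick 3: .####...##..#####.  (repeats tick 1; period 2)
tick 6: #....###..##.....#
count of #: 7

7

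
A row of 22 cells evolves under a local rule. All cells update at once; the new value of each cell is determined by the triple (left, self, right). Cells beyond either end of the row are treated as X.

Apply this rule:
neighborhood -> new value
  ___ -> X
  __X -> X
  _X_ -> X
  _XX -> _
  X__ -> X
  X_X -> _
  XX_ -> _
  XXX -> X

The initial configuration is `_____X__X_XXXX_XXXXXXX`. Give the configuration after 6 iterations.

iteration 1: XXXXXXXXX__XX___XXXXXX
iteration 2: XXXXXXXX_XX__XXX_XXXXX
iteration 3: XXXXXXX____XX_X___XXXX
iteration 4: XXXXXX_XXXX___XXXX_XXX
iteration 5: XXXXX___XX_XXX_XX___XX
iteration 6: XXXX_XXX____X____XXX_X

XXXX_XXX____X____XXX_X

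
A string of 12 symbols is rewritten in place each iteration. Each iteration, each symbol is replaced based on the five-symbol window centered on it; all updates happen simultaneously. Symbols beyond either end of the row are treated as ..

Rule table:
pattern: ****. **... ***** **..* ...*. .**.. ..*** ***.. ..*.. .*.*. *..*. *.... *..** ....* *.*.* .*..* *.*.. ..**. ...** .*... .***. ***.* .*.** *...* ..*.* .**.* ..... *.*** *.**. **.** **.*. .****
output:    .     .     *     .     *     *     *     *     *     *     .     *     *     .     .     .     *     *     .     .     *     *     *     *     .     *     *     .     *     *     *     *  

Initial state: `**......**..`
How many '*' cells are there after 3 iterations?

**.***..**.*
***.**.*****
*******.**.*
count of *: 10

10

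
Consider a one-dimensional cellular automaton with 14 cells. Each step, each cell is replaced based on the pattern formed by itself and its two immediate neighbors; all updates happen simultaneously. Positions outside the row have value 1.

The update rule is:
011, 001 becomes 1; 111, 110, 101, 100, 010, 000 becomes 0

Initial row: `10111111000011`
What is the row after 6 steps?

00000011001100

00100000000110
01000000001100
00000000011001
00000000110011
00000001100110
00000011001100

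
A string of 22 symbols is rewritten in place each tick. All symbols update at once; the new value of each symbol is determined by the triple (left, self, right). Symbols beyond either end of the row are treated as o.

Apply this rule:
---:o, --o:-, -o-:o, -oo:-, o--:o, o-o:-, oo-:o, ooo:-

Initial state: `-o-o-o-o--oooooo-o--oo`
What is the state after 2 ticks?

-o-o-o--oooooo-o--ooo-

-o-o-o-oo------o-oo---
-o-o-o--oooooo-o--ooo-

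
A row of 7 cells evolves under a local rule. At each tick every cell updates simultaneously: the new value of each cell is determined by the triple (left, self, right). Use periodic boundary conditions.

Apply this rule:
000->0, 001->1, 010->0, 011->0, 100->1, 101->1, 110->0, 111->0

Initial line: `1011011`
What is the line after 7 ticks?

0100101

0100100
1011010
0100101
1011010  (repeats tick 2; period 2)
tick 7: 0100101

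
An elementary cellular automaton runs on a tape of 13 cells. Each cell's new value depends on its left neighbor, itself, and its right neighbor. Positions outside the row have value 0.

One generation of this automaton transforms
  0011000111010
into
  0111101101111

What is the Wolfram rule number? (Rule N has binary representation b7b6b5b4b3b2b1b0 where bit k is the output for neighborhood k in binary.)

position 8: 111 → 0  (bit 7 = 0)
position 3: 110 → 1  (bit 6 = 1)
position 10: 101 → 1  (bit 5 = 1)
position 4: 100 → 1  (bit 4 = 1)
position 2: 011 → 1  (bit 3 = 1)
position 11: 010 → 1  (bit 2 = 1)
position 1: 001 → 1  (bit 1 = 1)
position 0: 000 → 0  (bit 0 = 0)
bits b7..b0 = 01111110 = 126

126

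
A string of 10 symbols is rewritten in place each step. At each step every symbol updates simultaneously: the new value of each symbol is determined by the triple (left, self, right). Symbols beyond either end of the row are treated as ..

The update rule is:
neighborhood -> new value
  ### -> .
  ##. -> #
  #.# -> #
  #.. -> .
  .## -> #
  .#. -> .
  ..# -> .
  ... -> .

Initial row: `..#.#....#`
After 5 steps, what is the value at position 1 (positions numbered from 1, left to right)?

.

step 1: ...#......
step 2: ..........
step 3: ..........  (fixed point — unchanged through step 5)
position 1 holds .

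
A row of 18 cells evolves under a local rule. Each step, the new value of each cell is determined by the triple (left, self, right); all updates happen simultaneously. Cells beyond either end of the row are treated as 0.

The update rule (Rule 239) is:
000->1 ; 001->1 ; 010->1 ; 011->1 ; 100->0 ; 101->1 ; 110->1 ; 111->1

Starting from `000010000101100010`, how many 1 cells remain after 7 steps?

111110111111101110
111111111111111110
111111111111111110  (fixed point — unchanged through step 7)
count of 1: 17

17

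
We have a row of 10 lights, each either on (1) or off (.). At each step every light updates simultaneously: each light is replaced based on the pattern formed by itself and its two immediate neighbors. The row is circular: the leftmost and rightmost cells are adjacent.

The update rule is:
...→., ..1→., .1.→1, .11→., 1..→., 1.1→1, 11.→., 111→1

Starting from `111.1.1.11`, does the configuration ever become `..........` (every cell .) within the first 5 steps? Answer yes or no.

no

11.11111.1
1.1.111.1.
1111.1.111
111.111.11
11.1.1.1.1
step 5 is 11.1.1.1.1, still not uniform .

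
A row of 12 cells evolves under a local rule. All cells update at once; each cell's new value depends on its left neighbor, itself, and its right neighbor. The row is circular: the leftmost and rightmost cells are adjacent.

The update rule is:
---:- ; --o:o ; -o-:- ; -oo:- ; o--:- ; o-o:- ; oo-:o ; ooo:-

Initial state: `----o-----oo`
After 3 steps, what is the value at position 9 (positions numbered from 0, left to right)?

-

---o-----o-o
--o-----o---
-o-----o----
position 9 holds -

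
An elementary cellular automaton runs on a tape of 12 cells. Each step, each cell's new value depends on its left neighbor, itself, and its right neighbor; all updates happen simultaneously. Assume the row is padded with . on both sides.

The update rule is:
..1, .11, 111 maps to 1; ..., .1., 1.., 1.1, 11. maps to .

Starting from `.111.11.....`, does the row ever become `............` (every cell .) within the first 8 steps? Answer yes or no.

yes

111..1......
11..1.......
1..1........
..1.........
.1..........
1...........
............
all cells are . at step 7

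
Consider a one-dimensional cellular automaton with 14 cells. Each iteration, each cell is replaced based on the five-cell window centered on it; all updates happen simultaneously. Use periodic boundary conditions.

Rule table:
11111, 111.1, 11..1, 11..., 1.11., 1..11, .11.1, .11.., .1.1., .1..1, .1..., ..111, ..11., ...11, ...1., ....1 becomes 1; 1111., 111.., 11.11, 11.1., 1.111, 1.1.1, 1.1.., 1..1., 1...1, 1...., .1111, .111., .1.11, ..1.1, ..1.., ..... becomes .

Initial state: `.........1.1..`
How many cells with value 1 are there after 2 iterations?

.......11.1.1.
.....1111..1.1
count of 1: 6

6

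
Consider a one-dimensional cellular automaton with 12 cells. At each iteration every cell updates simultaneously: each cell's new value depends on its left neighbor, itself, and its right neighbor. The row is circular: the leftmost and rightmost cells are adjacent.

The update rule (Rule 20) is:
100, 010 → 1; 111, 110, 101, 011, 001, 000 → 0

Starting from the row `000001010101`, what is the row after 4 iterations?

000101010001

100001010101
010001010100
011001010110
000101010001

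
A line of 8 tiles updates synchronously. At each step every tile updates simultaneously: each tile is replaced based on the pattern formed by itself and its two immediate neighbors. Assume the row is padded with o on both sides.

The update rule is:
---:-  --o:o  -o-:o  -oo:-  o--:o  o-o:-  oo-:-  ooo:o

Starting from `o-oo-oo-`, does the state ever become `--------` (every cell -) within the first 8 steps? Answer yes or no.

step 1: --------
all cells are - at step 1

yes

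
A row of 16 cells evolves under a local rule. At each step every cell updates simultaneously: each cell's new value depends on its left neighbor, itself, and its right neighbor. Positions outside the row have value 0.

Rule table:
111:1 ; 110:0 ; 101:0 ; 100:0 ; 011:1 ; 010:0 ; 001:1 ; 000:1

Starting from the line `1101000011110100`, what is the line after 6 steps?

1000011111100001
0011111111001110
1111111110011100
1111111100111001
1111111001110010
1111110011100100

1111110011100100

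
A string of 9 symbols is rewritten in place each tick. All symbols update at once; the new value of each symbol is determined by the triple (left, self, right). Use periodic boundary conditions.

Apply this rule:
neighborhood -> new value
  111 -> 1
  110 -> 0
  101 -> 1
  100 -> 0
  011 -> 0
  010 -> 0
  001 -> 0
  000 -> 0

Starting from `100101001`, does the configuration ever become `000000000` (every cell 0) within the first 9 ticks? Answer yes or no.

tick 1: 000010000
tick 2: 000000000
all cells are 0 at tick 2

yes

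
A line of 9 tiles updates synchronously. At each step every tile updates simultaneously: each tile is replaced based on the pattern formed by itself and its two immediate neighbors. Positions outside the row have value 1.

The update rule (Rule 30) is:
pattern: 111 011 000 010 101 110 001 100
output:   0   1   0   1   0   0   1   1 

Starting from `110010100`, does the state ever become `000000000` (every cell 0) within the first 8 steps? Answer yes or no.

no

step 1: 001110111
step 2: 111000100
step 3: 000101111
step 4: 101101000
step 5: 001001101
step 6: 111111001
step 7: 000000111
step 8: 100001100
step 8 is 100001100, still not uniform 0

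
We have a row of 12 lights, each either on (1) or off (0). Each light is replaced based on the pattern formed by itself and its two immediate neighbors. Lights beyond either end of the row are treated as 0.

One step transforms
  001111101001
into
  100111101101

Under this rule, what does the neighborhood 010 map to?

1

At position 8 the neighborhood is 010; the next row has 1 there.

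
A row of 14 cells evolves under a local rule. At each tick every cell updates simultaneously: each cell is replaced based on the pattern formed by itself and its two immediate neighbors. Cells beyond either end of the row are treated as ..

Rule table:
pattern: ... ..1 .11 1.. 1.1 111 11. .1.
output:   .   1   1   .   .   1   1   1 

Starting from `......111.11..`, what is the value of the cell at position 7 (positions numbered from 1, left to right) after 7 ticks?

.....1111.11..
....11111.11..
...111111.11..
..1111111.11..
.11111111.11..
111111111.11..
111111111.11..
position 7 holds 1

1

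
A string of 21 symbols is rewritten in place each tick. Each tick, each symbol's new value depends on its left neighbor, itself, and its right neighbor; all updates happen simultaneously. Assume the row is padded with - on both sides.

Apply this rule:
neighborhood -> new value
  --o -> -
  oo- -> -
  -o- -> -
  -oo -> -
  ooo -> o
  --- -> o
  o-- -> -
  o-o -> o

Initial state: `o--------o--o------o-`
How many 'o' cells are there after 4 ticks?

13

tick 1: --oooooo------oooo---
tick 2: o--oooo--oooo--oo--oo
tick 3: ----oo----oo---------
tick 4: ooo----oo----oooooooo
count of o: 13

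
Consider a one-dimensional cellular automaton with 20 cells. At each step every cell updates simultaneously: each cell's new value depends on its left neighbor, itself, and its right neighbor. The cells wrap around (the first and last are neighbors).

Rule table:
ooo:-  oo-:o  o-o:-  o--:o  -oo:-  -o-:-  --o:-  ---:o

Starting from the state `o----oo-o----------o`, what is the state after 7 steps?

oooo--o--ooooooooo--
---oo--o---------oo-
oo--oo--oooooooo--oo
-oo--oo--------oo---
--oo--oooooooo--oooo
o--oo--------oo----o
oo--oooooooo--oooo--

oo--oooooooo--oooo--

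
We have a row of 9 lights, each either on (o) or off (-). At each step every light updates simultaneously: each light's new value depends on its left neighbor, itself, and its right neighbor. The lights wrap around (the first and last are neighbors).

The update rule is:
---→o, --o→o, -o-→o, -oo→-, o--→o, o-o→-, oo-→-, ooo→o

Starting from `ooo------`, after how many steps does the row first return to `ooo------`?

step 1: -o-oooooo
step 2: -o--oooo-
step 3: oooo-oo-o
step 4: ooo------

4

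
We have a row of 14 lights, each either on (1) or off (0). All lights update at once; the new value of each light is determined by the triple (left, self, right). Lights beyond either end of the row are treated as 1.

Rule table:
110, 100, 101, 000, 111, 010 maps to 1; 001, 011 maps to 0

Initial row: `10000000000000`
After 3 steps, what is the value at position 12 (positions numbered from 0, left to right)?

step 1: 11111111111110
step 2: 11111111111111
step 3: 11111111111111
position 12 holds 1

1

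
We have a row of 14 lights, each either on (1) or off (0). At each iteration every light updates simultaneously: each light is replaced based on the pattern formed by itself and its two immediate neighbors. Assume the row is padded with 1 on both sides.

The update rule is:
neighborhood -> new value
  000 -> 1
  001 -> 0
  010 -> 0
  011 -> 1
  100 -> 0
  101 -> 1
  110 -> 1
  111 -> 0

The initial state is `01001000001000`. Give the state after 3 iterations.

10000011100010
10111010101001
11101101010001

11101101010001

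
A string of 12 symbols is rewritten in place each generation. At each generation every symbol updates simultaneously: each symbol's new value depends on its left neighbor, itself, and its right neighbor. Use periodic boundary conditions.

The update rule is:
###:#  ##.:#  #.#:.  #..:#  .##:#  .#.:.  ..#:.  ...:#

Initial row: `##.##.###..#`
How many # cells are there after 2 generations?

9

generation 1: ##.##.####.#
generation 2: ##.##.####.#
count of #: 9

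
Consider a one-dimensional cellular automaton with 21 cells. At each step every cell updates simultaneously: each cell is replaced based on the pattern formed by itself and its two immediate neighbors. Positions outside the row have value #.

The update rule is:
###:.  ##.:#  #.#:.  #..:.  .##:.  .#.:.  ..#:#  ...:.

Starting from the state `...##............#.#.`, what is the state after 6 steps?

..#.#...........#....
.#.............#....#
..............#....#.
.............#....#..
............#....#..#
...........#....#..#.

...........#....#..#.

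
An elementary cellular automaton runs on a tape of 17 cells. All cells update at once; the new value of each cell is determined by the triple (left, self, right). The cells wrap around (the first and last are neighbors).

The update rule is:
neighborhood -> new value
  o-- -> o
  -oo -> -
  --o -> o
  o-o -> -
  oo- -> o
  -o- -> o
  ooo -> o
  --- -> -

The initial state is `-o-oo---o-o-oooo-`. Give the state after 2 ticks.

oo--oo-oo-o--oooo
oooo-o--o-ooo-ooo

oooo-o--o-ooo-ooo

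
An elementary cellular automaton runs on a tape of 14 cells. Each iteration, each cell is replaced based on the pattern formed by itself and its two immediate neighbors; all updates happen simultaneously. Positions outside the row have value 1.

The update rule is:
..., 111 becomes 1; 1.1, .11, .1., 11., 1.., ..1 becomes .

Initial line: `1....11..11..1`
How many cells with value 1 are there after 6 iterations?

..11..........
.....11111111.
.111..111111..
..1....1111...
....11..11..1.
.11...........
count of 1: 2

2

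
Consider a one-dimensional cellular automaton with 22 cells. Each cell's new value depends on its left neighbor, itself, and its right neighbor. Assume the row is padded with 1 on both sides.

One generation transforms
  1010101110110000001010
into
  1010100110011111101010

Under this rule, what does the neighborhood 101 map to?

At position 1 the neighborhood is 101; the next row has 0 there.

0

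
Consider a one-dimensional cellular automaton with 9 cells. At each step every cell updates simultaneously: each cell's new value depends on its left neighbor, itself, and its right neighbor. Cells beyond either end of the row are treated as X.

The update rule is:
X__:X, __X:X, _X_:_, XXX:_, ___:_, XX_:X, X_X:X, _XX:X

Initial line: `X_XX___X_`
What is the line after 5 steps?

XXXXX_X_X
____XX_XX
X__XXXXX_
XXXX___XX
___XX_XX_

___XX_XX_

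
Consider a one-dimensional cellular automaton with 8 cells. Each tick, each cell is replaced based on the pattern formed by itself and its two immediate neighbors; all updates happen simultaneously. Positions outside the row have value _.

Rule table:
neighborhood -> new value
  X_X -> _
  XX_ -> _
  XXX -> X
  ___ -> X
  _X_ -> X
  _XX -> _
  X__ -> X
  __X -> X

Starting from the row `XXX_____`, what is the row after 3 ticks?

__XX_X_X

_X_XXXXX
XX__XXX_
__XX_X_X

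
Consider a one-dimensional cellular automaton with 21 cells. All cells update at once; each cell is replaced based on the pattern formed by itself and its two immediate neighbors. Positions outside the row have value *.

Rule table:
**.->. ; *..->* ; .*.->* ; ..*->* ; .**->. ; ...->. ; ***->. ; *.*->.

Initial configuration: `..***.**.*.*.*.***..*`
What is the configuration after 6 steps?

.**..*.......*..*..*.

**.......*.*.*....**.
..*.....**.*.**..*...
****...*...*...****.*
....*.***.***.*......
*..**.........**....*
.**..*.......*..*..*.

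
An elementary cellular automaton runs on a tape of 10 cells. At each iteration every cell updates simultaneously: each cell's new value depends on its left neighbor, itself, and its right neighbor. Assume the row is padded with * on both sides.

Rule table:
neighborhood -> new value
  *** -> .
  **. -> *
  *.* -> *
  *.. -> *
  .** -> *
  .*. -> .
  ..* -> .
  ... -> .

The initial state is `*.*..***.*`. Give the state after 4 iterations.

**.*.*.***
.**.*.**..
****.****.
...***..**

...***..**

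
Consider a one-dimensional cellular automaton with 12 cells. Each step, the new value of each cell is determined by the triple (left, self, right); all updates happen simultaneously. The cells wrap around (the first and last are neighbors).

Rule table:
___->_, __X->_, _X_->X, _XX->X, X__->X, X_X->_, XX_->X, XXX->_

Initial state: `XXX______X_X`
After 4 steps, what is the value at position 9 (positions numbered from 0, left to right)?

X

step 1: __XX_____X_X
step 2: X_XXX____X_X
step 3: X_X_XX___X_X
step 4: X_X_XXX__X_X
position 9 holds X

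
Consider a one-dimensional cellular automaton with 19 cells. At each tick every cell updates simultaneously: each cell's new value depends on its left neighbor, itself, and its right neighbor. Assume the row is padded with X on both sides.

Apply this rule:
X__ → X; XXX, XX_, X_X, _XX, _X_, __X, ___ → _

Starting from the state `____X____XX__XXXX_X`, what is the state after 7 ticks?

X__X__X____X_____X_

tick 1: X____X_____X_______
tick 2: _X____X_____X______
tick 3: __X____X_____X_____
tick 4: X__X____X_____X____
tick 5: _X__X____X_____X___
tick 6: __X__X____X_____X__
tick 7: X__X__X____X_____X_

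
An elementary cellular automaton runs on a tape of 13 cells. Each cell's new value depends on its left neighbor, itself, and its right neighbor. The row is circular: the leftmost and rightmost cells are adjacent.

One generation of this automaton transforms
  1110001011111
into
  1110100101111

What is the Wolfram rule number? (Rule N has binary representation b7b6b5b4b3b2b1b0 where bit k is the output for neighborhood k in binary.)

225

position 0: 111 → 1  (bit 7 = 1)
position 2: 110 → 1  (bit 6 = 1)
position 7: 101 → 1  (bit 5 = 1)
position 3: 100 → 0  (bit 4 = 0)
position 8: 011 → 0  (bit 3 = 0)
position 6: 010 → 0  (bit 2 = 0)
position 5: 001 → 0  (bit 1 = 0)
position 4: 000 → 1  (bit 0 = 1)
bits b7..b0 = 11100001 = 225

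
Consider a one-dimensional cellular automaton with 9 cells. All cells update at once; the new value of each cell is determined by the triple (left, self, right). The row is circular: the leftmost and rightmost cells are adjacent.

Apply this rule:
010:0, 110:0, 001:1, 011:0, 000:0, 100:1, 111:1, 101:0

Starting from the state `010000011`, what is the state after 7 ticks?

001000100
010101010
100000001
010000010
101000101
000101000
001000100

001000100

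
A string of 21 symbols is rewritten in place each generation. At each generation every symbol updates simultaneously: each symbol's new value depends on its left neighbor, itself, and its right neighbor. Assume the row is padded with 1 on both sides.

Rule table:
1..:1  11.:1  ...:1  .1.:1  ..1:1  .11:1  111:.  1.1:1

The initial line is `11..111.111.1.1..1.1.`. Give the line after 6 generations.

.1111.111.11111111111
11..111.111..........
.1111.111.11111111111  (repeats generation 1; period 2)
generation 6: 11..111.111..........

11..111.111..........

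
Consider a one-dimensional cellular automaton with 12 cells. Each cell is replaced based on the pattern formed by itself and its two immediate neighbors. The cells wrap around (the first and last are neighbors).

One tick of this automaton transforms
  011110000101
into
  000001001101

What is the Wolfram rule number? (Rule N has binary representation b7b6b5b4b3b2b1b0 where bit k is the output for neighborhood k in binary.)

22

position 2: 111 → 0  (bit 7 = 0)
position 4: 110 → 0  (bit 6 = 0)
position 0: 101 → 0  (bit 5 = 0)
position 5: 100 → 1  (bit 4 = 1)
position 1: 011 → 0  (bit 3 = 0)
position 9: 010 → 1  (bit 2 = 1)
position 8: 001 → 1  (bit 1 = 1)
position 6: 000 → 0  (bit 0 = 0)
bits b7..b0 = 00010110 = 22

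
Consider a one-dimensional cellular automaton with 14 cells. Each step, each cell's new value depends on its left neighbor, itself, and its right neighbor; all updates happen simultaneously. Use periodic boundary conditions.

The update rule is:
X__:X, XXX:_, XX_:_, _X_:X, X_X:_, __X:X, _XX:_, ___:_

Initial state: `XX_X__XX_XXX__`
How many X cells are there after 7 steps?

2

___XXX______XX
X_X___X____X__
X_XX_XXX__XXXX
________XX____
_______X__X___
______XXXXXX__
_____X______X_
count of X: 2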